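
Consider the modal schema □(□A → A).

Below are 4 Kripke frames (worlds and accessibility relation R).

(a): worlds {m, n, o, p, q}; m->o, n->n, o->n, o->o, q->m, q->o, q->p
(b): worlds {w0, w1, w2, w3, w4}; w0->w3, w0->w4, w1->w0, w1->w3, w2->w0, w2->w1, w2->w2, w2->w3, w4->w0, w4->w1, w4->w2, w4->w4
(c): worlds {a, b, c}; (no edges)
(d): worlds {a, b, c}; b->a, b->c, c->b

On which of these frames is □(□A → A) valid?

Frame correspondent (Sahlqvist): ∀x ∀y (Rxy → Ryy) — i.e. shift-reflexivity.
(a): fails — Rqp but not Rpp.
(b): fails — Rw1w0 but not Rw0w0.
(c): holds.
(d): fails — Rba but not Raa.
Valid on: (c).

(c)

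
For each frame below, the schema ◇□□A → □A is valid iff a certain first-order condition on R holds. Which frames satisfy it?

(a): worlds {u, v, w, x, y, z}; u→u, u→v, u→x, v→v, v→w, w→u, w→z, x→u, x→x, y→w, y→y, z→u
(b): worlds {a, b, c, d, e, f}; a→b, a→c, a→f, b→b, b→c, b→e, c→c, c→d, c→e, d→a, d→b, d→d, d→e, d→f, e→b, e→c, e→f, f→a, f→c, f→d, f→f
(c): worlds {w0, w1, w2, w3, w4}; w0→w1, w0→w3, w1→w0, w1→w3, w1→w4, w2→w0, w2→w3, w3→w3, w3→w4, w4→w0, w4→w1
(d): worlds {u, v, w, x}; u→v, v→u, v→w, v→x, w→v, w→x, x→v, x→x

Frame correspondent (Sahlqvist): ∀x ∀y ∀z ((xRy ∧ xRz) → ∃w (yR²w ∧ z = w)) — i.e. a generalized confluence (Geach) condition.
(a): fails — uRv, uRx but no t with vR²t and x=t.
(b): fails — dRb, dRa but no w with bR²w and a=w.
(c): fails — w4Rw0, w4Rw1 but no w with w0R²w and w1=w.
(d): satisfies the condition.

(d)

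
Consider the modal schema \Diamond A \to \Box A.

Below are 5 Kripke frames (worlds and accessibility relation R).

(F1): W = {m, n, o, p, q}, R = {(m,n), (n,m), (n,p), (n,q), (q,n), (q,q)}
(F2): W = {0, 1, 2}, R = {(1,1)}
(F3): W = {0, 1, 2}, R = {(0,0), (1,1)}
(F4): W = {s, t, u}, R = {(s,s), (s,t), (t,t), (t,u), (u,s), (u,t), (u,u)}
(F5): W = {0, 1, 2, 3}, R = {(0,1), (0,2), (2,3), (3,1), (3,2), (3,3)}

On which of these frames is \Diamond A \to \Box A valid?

This is the axiom for partial functionality; its first-order frame correspondent is \forall x \forall y \forall z (Rxy \wedge Rxz \to y = z).
(F1): fails — n sees both m and p.
(F2): satisfies the condition.
(F3): satisfies the condition.
(F4): fails — s sees both s and t.
(F5): fails — 0 sees both 1 and 2.

(F2), (F3)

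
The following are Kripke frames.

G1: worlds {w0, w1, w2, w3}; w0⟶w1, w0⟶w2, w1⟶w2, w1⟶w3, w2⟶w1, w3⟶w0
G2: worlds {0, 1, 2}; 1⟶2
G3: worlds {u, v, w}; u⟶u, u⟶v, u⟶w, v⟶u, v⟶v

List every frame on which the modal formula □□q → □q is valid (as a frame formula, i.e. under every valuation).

The schema corresponds to density: ∀x ∀y (Rxy → ∃z (Rxz ∧ Rzy)).
G1: fails — Rw1w2 but no z with Rw1z and Rzw2.
G2: fails — R12 but no z with R1z and Rz2.
G3: ✓.

G3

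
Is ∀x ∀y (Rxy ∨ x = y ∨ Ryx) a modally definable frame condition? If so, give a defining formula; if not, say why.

Any modally definable frame class is closed under disjoint unions.
Take 3 disjoint single-world reflexive frames: each is trivially connected, but their disjoint union has 3 worlds with no edge between distinct components, so it is not connected.
So the class is not modally definable.

Not definable by any modal formula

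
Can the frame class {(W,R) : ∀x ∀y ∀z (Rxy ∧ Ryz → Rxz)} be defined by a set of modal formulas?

Definable; □q → □□q defines it

This is a Sahlqvist condition; the 4 axiom □q → □□q defines it.
Suppose □q→□□q is valid. Take Rxy, Ryz and set V(q)={w : Rxw}. Then □q at x, so □□q at x, so □q at y, so q at z, i.e. Rxz.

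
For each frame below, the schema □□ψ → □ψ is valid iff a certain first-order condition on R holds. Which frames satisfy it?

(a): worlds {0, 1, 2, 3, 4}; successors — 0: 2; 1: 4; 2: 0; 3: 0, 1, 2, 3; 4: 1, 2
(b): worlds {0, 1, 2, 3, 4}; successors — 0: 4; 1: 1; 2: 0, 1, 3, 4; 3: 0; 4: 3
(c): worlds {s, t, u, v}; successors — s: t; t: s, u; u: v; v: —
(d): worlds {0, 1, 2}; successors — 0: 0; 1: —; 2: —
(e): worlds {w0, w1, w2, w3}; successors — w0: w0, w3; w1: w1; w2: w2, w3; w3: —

(d), (e)

The schema corresponds to density: ∀x ∀y (Rxy → ∃z (Rxz ∧ Rzy)).
(a): fails — R02 but no z with R0z and Rz2.
(b): fails — R43 but no z with R4z and Rz3.
(c): fails — Rtu but no z with Rtz and Rzu.
(d): condition met.
(e): condition met.
Valid on: (d), (e).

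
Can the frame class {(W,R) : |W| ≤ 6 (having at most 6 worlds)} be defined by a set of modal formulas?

Modal frame validity is preserved under disjoint unions.
Any modal formula valid on each of 7 disjoint one-world frames is valid on their disjoint union (validity is preserved under disjoint unions). Each one-world frame has |W|=1≤6, but the union has |W|=7.
So no modal formula (or set of formulas) defines exactly the |W|≤6 frames.

No — not modally definable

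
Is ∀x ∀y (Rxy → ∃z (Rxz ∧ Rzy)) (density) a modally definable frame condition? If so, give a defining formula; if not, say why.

Definable; □□p → □p defines it

Yes: it is density, defined by the C4 schema □□p → □p.
Suppose □□p→□p is valid. Take Rxy and set V(p)={w : xR²w}. Then □□p at x, so □p at x, so p at y, i.e. ∃z(Rxz∧Rzy).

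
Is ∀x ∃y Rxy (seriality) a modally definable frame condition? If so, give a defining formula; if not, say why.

This is a Sahlqvist condition; the D axiom □q → ◇q defines it.

Yes, by □q → ◇q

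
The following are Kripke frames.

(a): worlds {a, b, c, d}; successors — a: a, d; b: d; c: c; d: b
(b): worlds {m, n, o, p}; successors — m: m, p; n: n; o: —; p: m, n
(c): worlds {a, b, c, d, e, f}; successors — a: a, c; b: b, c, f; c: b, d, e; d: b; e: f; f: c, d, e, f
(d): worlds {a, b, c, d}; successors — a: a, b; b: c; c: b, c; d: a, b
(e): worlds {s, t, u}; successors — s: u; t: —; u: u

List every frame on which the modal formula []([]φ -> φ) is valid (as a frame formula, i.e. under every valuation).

(e)

This is the axiom for shift-reflexivity; its first-order frame correspondent is forall x forall y (Rxy -> Ryy).
(a): fails — Rdb but not Rbb.
(b): fails — Rmp but not Rpp.
(c): fails — Rbc but not Rcc.
(d): fails — Rab but not Rbb.
(e): holds.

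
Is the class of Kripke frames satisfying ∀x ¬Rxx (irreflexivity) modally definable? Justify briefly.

Not definable by any modal formula

Any modally definable frame class is closed under surjective bounded morphisms.
The 4-cycle (worlds s,t,u,v with s→t→u→v→s) is irreflexive, and the map sending every world to a single reflexive point • is a surjective bounded morphism (forth: every edge maps to (•,•); back: every world has a successor). So any modal formula valid on the 4-cycle is also valid on the reflexive point, which is not irreflexive.
Hence irreflexivity is not modally definable.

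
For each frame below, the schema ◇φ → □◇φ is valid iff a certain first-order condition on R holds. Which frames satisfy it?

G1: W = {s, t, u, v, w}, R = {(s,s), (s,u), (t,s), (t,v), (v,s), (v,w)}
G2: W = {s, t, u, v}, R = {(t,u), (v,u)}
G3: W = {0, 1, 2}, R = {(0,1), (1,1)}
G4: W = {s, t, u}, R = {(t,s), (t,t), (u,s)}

Frame correspondent (Sahlqvist): ∀x ∀y ∀z (Rxy ∧ Rxz → Ryz) — i.e. the Euclidean property.
G1: fails — Rsu and Rsu but not Ruu.
G2: fails — Rtu and Rtu but not Ruu.
G3: satisfies the condition.
G4: fails — Rts and Rtt but not Rst.

G3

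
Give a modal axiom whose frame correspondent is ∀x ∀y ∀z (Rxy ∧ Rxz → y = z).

◇p → □p

This is partial functionality; the standard corresponding axiom is CD: ◇p → □p.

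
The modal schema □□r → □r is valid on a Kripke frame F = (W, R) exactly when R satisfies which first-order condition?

Suppose □□r→□r is valid. Take Rxy and set V(r)={w : xR²w}. Then □□r at x, so □r at x, so r at y, i.e. ∃z(Rxz∧Rzy).
Conversely, any frame satisfying ∀x ∀y (Rxy → ∃z (Rxz ∧ Rzy)) validates the schema.
Frame condition: ∀x ∀y (Rxy → ∃z (Rxz ∧ Rzy)).

Density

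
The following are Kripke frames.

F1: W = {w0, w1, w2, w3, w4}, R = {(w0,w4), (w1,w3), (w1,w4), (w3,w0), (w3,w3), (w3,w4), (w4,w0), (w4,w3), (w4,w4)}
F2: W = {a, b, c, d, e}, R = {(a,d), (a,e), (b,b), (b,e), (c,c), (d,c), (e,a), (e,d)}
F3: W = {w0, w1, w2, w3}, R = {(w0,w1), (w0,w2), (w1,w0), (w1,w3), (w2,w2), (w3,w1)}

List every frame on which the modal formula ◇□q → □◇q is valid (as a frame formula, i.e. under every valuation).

The schema corresponds to convergence: ∀x ∀y ∀z (Rxy ∧ Rxz → ∃w (Ryw ∧ Rzw)).
F1: condition met.
F2: fails — Rae and Rad but e and d have no common successor.
F3: fails — Rw0w1 and Rw0w2 but w1 and w2 have no common successor.
Valid on: F1.

F1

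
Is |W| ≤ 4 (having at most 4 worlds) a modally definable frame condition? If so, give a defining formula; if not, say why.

Not definable by any modal formula

If a class were modally definable it would be closed under disjoint unions (Goldblatt–Thomason).
Any modal formula valid on each of 5 disjoint one-world frames is valid on their disjoint union (validity is preserved under disjoint unions). Each one-world frame has |W|=1≤4, but the union has |W|=5.
So no modal formula (or set of formulas) defines exactly the |W|≤4 frames.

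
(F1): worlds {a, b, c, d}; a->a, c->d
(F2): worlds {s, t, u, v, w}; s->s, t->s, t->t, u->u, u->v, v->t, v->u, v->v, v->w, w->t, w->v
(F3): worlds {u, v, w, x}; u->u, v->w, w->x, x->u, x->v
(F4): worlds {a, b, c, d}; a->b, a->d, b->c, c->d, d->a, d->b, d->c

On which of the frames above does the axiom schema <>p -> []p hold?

Frame correspondent (Sahlqvist): forall x forall y forall z (Rxy & Rxz -> y = z) — i.e. partial functionality.
(F1): condition met.
(F2): fails — t sees both s and t.
(F3): fails — x sees both u and v.
(F4): fails — a sees both b and d.
Valid on: (F1).

(F1)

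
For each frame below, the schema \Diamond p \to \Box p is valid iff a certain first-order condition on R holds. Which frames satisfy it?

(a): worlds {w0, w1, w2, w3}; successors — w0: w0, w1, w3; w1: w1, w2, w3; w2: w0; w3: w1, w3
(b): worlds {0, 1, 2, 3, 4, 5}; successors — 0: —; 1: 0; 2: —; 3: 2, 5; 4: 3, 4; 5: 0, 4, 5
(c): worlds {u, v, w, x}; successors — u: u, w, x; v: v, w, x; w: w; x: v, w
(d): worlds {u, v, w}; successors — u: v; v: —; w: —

(d)

This is the axiom for partial functionality; its first-order frame correspondent is \forall x \forall y \forall z (Rxy \wedge Rxz \to y = z).
(a): fails — w0 sees both w0 and w1.
(b): fails — 3 sees both 2 and 5.
(c): fails — u sees both u and w.
(d): ✓.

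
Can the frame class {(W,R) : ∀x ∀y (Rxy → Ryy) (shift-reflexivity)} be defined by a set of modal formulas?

Yes — defined by □(□q → q)

The condition is shift-reflexivity. A defining modal formula is □(□q → q).
Suppose □(□q→q) is valid. Take Rxy and set V(q)={w : Ryw}. Then at y, □q holds; since □(□q→q) at x, □q→q at y, so q at y, i.e. Ryy.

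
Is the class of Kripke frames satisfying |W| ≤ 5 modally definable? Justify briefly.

Not definable by any modal formula

Any modally definable frame class is closed under disjoint unions.
Any modal formula valid on each of 6 disjoint one-world frames is valid on their disjoint union (validity is preserved under disjoint unions). Each one-world frame has |W|=1≤5, but the union has |W|=6.
So no modal formula (or set of formulas) defines exactly the |W|≤5 frames.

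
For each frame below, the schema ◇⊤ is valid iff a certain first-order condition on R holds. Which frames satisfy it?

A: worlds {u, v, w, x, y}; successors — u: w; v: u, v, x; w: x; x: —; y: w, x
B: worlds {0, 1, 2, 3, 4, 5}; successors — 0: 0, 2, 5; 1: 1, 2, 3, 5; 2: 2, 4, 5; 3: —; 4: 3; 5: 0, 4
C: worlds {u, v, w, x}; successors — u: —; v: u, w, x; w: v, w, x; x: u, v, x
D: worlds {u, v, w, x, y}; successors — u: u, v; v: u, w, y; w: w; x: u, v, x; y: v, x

The schema corresponds to seriality: ∀x ∃y Rxy.
A: fails — world x has no successor.
B: fails — world 3 has no successor.
C: fails — world u has no successor.
D: holds.
Valid on: D.

D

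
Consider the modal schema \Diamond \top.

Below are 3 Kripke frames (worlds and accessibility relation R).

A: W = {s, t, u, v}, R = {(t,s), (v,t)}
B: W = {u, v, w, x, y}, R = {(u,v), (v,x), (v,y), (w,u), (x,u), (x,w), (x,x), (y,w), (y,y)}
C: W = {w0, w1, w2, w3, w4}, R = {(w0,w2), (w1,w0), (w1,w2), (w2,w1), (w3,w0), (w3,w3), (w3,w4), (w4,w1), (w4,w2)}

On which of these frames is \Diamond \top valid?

B, C

The schema corresponds to seriality: \forall x \exists y Rxy.
A: fails — world s has no successor.
B: holds.
C: holds.
Valid on: B, C.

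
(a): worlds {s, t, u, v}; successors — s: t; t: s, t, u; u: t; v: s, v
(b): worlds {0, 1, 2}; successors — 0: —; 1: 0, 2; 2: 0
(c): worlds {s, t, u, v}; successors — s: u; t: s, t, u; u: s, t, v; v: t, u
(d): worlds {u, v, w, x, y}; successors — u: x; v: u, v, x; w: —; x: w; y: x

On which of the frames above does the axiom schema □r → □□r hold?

(b)

This is the axiom for transitivity; its first-order frame correspondent is ∀x ∀y ∀z (Rxy ∧ Ryz → Rxz).
(a): fails — Rut and Rts but not Rus.
(b): satisfies the condition.
(c): fails — Ruv and Rvu but not Ruu.
(d): fails — Ryx and Rxw but not Ryw.
Valid on: (b).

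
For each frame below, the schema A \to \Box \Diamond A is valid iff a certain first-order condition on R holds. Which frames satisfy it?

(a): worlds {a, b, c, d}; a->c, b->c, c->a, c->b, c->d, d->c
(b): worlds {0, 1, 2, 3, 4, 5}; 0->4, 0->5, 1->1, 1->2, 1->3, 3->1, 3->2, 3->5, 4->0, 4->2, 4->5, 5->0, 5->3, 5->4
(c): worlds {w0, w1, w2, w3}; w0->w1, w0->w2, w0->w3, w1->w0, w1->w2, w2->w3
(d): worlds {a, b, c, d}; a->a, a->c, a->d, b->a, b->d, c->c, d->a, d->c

(a)

The schema corresponds to symmetry: \forall x \forall y (Rxy \to Ryx).
(a): satisfies the condition.
(b): fails — R32 but not R23.
(c): fails — Rw1w2 but not Rw2w1.
(d): fails — Rdc but not Rcd.
Valid on: (a).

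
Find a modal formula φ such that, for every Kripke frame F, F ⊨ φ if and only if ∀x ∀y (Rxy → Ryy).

□(□q → q)

A defining formula is □(□q → q) (the T□ axiom).
Suppose □(□q→q) is valid. Take Rxy and set V(q)={w : Ryw}. Then at y, □q holds; since □(□q→q) at x, □q→q at y, so q at y, i.e. Ryy.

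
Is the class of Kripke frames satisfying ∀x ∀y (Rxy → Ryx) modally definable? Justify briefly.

Yes, by r → □◇r

The condition is symmetry. A defining modal formula is r → □◇r.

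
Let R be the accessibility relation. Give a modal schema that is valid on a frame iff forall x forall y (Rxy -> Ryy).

□(□q → q)

The condition is shift-reflexivity. The T□ schema □(□q → q) defines it.
Suppose □(□q→q) is valid. Take Rxy and set V(q)={w : Ryw}. Then at y, □q holds; since □(□q→q) at x, □q→q at y, so q at y, i.e. Ryy.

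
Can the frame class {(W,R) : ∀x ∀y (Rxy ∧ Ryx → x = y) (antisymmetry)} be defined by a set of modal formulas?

Modal frame validity is preserved under surjective bounded morphisms.
The 4-cycle (worlds 0,1,2,3 with 0→1→2→3→0) is antisymmetric. Sending even-indexed worlds to s and odd-indexed worlds to t is a surjective bounded morphism onto the two-world frame with s↔t, which is not antisymmetric.
So no modal formula (or set of formulas) defines exactly the antisymmetric frames.

Not modally definable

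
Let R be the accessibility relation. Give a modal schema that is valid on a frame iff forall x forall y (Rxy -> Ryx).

This is symmetry; the standard corresponding axiom is B: p → □◇p.
Suppose p→□◇p is valid. Take Rxy and set V(p)={x}. Then p at x, so □◇p at x, so ◇p at y, so some z with Ryz has p; z=x, i.e. Ryx.

p → □◇p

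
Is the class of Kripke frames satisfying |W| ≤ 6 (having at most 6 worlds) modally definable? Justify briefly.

Not definable by any modal formula

Modal frame validity is preserved under disjoint unions.
Any modal formula valid on each of 7 disjoint one-world frames is valid on their disjoint union (validity is preserved under disjoint unions). Each one-world frame has |W|=1≤6, but the union has |W|=7.
So no modal formula (or set of formulas) defines exactly the |W|≤6 frames.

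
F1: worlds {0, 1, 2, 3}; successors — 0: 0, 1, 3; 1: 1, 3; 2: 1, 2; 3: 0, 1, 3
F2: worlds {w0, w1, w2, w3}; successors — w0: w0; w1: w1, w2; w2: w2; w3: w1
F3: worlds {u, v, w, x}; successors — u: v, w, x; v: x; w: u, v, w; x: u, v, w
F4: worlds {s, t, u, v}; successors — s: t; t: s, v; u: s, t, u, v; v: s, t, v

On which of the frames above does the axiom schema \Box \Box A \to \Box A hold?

The schema corresponds to density: \forall x \forall y (Rxy \to \exists z (Rxz \wedge Rzy)).
F1: satisfies the condition.
F2: satisfies the condition.
F3: fails — Rvx but no z with Rvz and Rzx.
F4: fails — Rst but no z with Rsz and Rzt.

F1, F2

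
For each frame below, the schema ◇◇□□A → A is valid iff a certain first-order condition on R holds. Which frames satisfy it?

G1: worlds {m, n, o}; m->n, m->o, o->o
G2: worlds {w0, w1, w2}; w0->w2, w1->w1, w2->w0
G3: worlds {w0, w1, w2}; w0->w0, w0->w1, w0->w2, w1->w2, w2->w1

G2

Frame correspondent (Sahlqvist): ∀x ∀y (xR²y → ∃w (yR²w ∧ x = w)) — i.e. a generalized confluence (Geach) condition.
G1: fails — mR²o but no w with oR²w and m=w.
G2: satisfies the condition.
G3: fails — w0R²w1 but no w with w1R²w and w0=w.
Valid on: G2.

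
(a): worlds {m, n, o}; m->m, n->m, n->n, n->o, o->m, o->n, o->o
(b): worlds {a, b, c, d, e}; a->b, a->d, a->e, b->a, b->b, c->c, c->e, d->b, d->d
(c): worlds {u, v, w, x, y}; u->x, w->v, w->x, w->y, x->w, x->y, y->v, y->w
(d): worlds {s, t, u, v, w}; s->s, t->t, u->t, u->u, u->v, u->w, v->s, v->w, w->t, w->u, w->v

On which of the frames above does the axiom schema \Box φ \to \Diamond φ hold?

(a), (d)

Frame correspondent (Sahlqvist): \forall x \exists y Rxy — i.e. seriality.
(a): satisfies the condition.
(b): fails — world e has no successor.
(c): fails — world v has no successor.
(d): satisfies the condition.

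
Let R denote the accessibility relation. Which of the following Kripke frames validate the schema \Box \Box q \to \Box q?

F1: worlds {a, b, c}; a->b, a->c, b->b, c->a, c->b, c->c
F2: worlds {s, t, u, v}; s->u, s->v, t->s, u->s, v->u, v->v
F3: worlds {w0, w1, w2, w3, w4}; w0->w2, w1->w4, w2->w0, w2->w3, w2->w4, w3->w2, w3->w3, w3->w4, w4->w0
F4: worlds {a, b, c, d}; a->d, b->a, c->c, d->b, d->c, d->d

Frame correspondent (Sahlqvist): \forall x \forall y (Rxy \to \exists z (Rxz \wedge Rzy)) — i.e. density.
F1: satisfies the condition.
F2: fails — Rus but no z with Ruz and Rzs.
F3: fails — Rw4w0 but no z with Rw4z and Rzw0.
F4: fails — Rba but no z with Rbz and Rza.
Valid on: F1.

F1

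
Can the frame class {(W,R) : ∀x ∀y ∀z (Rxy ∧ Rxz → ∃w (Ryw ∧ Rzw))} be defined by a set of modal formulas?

This is a Sahlqvist condition; the .2 axiom ◇□q → □◇q defines it.
Suppose ◇□q→□◇q is valid. Take Rxy, Rxz and set V(q)={w : Ryw}. Then □q at y so ◇□q at x, so □◇q at x, so ◇q at z, giving w with Rzw and Ryw.

Yes, by ◇□q → □◇q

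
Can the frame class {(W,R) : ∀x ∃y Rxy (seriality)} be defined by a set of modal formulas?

Yes — defined by □r → ◇r

This is a Sahlqvist condition; the D axiom □r → ◇r defines it.
Suppose □r→◇r is valid. At any x set V(r)=W. Then □r at x, so ◇r at x, so x has a successor.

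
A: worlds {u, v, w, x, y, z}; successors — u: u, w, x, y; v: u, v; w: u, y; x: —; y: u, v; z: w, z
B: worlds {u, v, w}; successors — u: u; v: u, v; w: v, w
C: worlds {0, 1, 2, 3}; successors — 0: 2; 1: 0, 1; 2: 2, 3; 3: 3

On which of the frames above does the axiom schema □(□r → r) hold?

The schema corresponds to shift-reflexivity: ∀x ∀y (Rxy → Ryy).
A: fails — Ruw but not Rww.
B: ✓.
C: fails — R10 but not R00.
Valid on: B.

B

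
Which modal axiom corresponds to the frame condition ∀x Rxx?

□p → p

A defining formula is □p → p (the T axiom).
Suppose □p→p is valid. At any x set V(p)={w : Rxw}. Then □p holds at x, so p holds at x, i.e. Rxx.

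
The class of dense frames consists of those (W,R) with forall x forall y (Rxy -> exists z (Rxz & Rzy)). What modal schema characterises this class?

The condition is density. The C4 schema □□ψ → □ψ defines it.
Suppose □□ψ→□ψ is valid. Take Rxy and set V(ψ)={w : xR²w}. Then □□ψ at x, so □ψ at x, so ψ at y, i.e. ∃z(Rxz∧Rzy).

□□ψ → □ψ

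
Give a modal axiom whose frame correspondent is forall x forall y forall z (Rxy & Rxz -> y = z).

The condition is partial functionality. The CD schema ◇r → □r defines it.

◇r → □r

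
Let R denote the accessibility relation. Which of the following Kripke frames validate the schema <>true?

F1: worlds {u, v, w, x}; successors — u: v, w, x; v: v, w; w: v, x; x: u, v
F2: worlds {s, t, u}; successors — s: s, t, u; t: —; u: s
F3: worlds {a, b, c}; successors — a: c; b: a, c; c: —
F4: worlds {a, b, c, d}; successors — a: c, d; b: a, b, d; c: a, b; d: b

F1, F4

The schema corresponds to seriality: forall x exists y Rxy.
F1: satisfies the condition.
F2: fails — world t has no successor.
F3: fails — world c has no successor.
F4: satisfies the condition.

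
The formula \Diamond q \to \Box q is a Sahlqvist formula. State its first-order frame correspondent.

partial functionality: \forall x \forall y \forall z (Rxy \wedge Rxz \to y = z)

This schema is the CD axiom.
It corresponds to partial functionality: \forall x \forall y \forall z (Rxy \wedge Rxz \to y = z).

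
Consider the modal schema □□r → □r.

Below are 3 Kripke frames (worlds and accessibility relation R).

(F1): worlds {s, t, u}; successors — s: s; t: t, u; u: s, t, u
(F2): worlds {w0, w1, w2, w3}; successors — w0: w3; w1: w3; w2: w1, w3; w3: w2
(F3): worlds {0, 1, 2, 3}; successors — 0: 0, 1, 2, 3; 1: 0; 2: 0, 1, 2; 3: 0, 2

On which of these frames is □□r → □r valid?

Frame correspondent (Sahlqvist): ∀x ∀y (Rxy → ∃z (Rxz ∧ Rzy)) — i.e. density.
(F1): condition met.
(F2): fails — Rw3w2 but no z with Rw3z and Rzw2.
(F3): condition met.

(F1), (F3)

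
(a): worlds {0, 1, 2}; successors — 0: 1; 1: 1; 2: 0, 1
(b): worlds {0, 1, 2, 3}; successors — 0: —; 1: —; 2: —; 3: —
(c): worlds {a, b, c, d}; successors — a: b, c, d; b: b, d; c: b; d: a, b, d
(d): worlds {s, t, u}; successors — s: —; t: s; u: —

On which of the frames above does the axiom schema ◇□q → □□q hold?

(a), (b), (d)

The schema corresponds to a generalized confluence (Geach) condition: ∀x ∀y ∀z ((xRy ∧ xR²z) → ∃w (yRw ∧ z = w)).
(a): satisfies the condition.
(b): satisfies the condition.
(c): fails — aRb, aR²a but no w with bRw and a=w.
(d): satisfies the condition.
Valid on: (a), (b), (d).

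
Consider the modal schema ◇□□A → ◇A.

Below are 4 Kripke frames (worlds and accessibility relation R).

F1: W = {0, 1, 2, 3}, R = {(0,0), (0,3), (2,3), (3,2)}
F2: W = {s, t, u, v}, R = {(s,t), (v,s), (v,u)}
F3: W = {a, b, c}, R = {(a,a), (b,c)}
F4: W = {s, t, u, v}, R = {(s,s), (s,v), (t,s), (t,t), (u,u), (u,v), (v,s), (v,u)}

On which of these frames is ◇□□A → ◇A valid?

The schema corresponds to a generalized confluence (Geach) condition: ∀x ∀y (xRy → ∃w (yR²w ∧ xRw)).
F1: ✓.
F2: fails — sRt but no w with tR²w and sRw.
F3: fails — bRc but no w with cR²w and bRw.
F4: ✓.

F1, F4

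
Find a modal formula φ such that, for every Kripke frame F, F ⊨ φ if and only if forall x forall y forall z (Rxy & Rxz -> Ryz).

◇p → □◇p

A defining formula is ◇p → □◇p (the 5 axiom).
Suppose ◇p→□◇p is valid. Take Rxy, Rxz and set V(p)={y}. Then ◇p at x, so □◇p at x, so ◇p at z, so some w with Rzw has p; w=y, i.e. Rzy. By symmetry of the argument, Ryz.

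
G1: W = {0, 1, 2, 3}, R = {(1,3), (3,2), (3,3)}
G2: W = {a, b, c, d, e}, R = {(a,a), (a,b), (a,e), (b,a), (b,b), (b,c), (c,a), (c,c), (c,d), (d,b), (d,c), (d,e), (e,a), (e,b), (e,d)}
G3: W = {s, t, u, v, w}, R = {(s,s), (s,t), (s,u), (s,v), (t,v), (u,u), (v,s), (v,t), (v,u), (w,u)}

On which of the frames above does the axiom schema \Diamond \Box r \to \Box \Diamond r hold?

Frame correspondent (Sahlqvist): \forall x \forall y \forall z (Rxy \wedge Rxz \to \exists w (Ryw \wedge Rzw)) — i.e. convergence.
G1: fails — R33 and R32 but 3 and 2 have no common successor.
G2: holds.
G3: fails — Rsv and Rst but v and t have no common successor.

G2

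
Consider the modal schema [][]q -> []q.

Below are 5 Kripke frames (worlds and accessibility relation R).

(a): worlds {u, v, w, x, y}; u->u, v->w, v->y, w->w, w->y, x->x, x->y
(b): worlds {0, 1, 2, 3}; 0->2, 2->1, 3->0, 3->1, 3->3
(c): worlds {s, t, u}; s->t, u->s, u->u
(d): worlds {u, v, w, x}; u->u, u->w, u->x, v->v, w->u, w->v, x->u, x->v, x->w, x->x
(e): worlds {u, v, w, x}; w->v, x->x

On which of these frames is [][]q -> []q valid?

Frame correspondent (Sahlqvist): forall x forall y (Rxy -> exists z (Rxz & Rzy)) — i.e. density.
(a): holds.
(b): fails — R02 but no z with R0z and Rz2.
(c): fails — Rst but no z with Rsz and Rzt.
(d): holds.
(e): fails — Rwv but no z with Rwz and Rzv.
Valid on: (a), (d).

(a), (d)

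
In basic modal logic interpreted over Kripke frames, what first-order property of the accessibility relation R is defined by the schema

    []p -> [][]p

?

transitivity: forall x forall y forall z (Rxy & Ryz -> Rxz)

Suppose □p→□□p is valid. Take Rxy, Ryz and set V(p)={w : Rxw}. Then □p at x, so □□p at x, so □p at y, so p at z, i.e. Rxz.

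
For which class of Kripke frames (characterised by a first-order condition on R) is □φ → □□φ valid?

Transitivity

This schema is the 4 axiom.
It corresponds to transitivity: ∀x ∀y ∀z (Rxy ∧ Ryz → Rxz).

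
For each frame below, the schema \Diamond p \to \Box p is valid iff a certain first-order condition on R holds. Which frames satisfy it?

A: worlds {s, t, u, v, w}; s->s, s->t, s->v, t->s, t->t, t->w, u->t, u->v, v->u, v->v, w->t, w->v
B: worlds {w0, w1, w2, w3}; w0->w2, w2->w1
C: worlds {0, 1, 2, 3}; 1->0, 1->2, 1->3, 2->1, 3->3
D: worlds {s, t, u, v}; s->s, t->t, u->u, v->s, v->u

Frame correspondent (Sahlqvist): \forall x \forall y \forall z (Rxy \wedge Rxz \to y = z) — i.e. partial functionality.
A: fails — s sees both s and t.
B: condition met.
C: fails — 1 sees both 0 and 2.
D: fails — v sees both s and u.

B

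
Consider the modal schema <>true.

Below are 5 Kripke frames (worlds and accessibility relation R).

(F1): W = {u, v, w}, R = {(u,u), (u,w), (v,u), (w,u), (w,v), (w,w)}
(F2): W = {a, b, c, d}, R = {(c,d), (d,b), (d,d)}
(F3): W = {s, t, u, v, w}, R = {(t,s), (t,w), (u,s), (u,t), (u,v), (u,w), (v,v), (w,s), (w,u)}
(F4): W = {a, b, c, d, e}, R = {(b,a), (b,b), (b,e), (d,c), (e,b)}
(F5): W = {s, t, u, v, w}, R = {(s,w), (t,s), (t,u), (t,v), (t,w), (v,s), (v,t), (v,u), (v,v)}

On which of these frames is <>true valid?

(F1)

This is the axiom for seriality; its first-order frame correspondent is forall x exists y Rxy.
(F1): satisfies the condition.
(F2): fails — world a has no successor.
(F3): fails — world s has no successor.
(F4): fails — world a has no successor.
(F5): fails — world u has no successor.
Valid on: (F1).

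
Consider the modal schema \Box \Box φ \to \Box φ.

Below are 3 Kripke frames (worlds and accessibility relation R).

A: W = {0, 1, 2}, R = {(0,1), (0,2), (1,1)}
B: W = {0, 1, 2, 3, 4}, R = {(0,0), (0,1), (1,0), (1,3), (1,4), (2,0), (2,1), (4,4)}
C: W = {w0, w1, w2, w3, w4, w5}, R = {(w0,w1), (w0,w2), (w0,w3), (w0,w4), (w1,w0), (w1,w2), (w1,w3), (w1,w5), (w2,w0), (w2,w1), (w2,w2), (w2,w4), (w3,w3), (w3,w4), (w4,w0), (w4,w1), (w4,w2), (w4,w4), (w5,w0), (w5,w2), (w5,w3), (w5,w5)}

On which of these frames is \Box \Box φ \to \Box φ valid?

Frame correspondent (Sahlqvist): \forall x \forall y (Rxy \to \exists z (Rxz \wedge Rzy)) — i.e. density.
A: fails — R02 but no z with R0z and Rz2.
B: fails — R13 but no z with R1z and Rz3.
C: condition met.

C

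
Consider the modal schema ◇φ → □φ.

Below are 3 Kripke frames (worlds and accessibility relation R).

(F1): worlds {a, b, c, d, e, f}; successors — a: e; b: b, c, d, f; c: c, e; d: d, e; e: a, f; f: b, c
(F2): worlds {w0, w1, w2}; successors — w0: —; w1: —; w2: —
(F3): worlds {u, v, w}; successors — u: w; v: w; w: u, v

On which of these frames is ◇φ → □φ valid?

The schema corresponds to partial functionality: ∀x ∀y ∀z (Rxy ∧ Rxz → y = z).
(F1): fails — b sees both b and c.
(F2): holds.
(F3): fails — w sees both u and v.
Valid on: (F2).

(F2)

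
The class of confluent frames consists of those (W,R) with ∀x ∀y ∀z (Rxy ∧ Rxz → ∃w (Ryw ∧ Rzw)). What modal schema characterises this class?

The condition is convergence. The .2 schema ◇□q → □◇q defines it.
Suppose ◇□q→□◇q is valid. Take Rxy, Rxz and set V(q)={w : Ryw}. Then □q at y so ◇□q at x, so □◇q at x, so ◇q at z, giving w with Rzw and Ryw.

◇□q → □◇q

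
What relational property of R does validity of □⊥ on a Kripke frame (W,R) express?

□⊥ is valid iff no world has any successor (otherwise □⊥ fails at any world with one).
Conversely, on a frame with emptiness of R the schema holds at every world under every valuation.
Frame condition: ∀x ∀y ¬Rxy.

Emptiness of R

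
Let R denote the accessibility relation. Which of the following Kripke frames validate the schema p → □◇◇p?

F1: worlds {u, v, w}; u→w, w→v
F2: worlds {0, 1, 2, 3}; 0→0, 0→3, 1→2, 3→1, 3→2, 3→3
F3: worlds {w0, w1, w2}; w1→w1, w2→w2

F3

Frame correspondent (Sahlqvist): ∀x ∀z (xRz → ∃w (x = w ∧ zR²w)) — i.e. a generalized confluence (Geach) condition.
F1: fails — uRw but no t with u=t and wR²t.
F2: fails — 0R3 but no w with 0=w and 3R²w.
F3: holds.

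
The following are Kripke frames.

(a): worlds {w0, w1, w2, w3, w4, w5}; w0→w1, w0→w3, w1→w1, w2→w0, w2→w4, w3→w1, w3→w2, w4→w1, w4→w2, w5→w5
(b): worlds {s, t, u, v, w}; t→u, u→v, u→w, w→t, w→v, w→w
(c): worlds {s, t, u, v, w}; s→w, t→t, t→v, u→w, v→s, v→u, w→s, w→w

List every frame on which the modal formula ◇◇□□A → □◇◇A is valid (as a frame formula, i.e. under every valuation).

Frame correspondent (Sahlqvist): ∀x ∀y ∀z ((xR²y ∧ xRz) → ∃w (yR²w ∧ zR²w)) — i.e. a generalized confluence (Geach) condition.
(a): condition met.
(b): fails — tR²v, tRu but no w* with vR²w* and uR²w*.
(c): fails — tR²t, tRv but no w* with tR²w* and vR²w*.

(a)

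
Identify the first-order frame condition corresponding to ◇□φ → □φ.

The Euclidean property

This is frame-equivalent to ◇φ → □◇φ (substitute ¬φ for φ and contrapose).
Suppose ◇φ→□◇φ is valid. Take Rxy, Rxz and set V(φ)={y}. Then ◇φ at x, so □◇φ at x, so ◇φ at z, so some w with Rzw has φ; w=y, i.e. Rzy. By symmetry of the argument, Ryz.
Conversely, any frame satisfying ∀x ∀y ∀z (Rxy ∧ Rxz → Ryz) validates the schema.
So the correspondent is the Euclidean property.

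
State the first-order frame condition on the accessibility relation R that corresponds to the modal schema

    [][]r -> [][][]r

forall x forall z (x R^3 z -> exists w (x R^2 w & z = w))

This is a Sahlqvist (Geach-type) schema ◇^0□^2r → □^3◇^0r.
Minimal-valuation argument: fix x; take any y with xR^0y and any z with xR^3z. Set V(r) to the set of worlds R-reachable from y in exactly 2 steps. Then □^2r holds at y, so the antecedent holds at x; validity forces ◇^0r at z, giving a w with zR^0w and yR^2w.
First-order correspondent: forall x forall z (x R^3 z -> exists w (x R^2 w & z = w)).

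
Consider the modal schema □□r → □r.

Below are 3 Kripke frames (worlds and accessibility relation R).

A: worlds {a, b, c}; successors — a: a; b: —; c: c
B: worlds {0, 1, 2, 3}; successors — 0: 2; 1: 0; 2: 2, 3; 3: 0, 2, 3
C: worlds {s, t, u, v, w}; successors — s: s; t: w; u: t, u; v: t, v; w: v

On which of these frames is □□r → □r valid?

A

The schema corresponds to density: ∀x ∀y (Rxy → ∃z (Rxz ∧ Rzy)).
A: ✓.
B: fails — R10 but no z with R1z and Rz0.
C: fails — Rtw but no z with Rtz and Rzw.
Valid on: A.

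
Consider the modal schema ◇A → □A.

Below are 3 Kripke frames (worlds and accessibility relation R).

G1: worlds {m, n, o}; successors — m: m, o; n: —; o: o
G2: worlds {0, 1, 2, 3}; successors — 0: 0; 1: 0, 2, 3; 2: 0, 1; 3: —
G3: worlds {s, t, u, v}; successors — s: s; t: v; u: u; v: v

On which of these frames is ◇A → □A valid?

This is the axiom for partial functionality; its first-order frame correspondent is ∀x ∀y ∀z (Rxy ∧ Rxz → y = z).
G1: fails — m sees both m and o.
G2: fails — 1 sees both 0 and 2.
G3: ✓.

G3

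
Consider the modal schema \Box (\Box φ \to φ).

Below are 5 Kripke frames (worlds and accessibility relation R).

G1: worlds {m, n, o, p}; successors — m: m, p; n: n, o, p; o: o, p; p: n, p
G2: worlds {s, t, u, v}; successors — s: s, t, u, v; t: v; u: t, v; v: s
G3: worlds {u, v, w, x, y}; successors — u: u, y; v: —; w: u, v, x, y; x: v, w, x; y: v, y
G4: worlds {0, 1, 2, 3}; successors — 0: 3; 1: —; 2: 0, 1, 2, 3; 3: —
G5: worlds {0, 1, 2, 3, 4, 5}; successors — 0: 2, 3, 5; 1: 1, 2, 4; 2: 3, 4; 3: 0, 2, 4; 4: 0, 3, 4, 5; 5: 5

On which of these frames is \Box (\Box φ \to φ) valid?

The schema corresponds to shift-reflexivity: \forall x \forall y (Rxy \to Ryy).
G1: condition met.
G2: fails — Ruv but not Rvv.
G3: fails — Rxw but not Rww.
G4: fails — R23 but not R33.
G5: fails — R32 but not R22.
Valid on: G1.

G1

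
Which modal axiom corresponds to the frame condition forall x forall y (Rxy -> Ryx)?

r → □◇r

The condition is symmetry. The B schema r → □◇r defines it.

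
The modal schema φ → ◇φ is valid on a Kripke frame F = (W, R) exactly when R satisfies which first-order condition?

Reflexivity

Equivalently (dual form): □φ → φ.
Suppose □φ→φ is valid. At any x set V(φ)={w : Rxw}. Then □φ holds at x, so φ holds at x, i.e. Rxx.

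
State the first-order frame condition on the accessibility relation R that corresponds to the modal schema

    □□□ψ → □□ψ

This is a Sahlqvist (Geach-type) schema ◇^0□^3ψ → □^2◇^0ψ.
Minimal-valuation argument: fix x; take any y with xR^0y and any z with xR^2z. Set V(ψ) to the set of worlds R-reachable from y in exactly 3 steps. Then □^3ψ holds at y, so the antecedent holds at x; validity forces ◇^0ψ at z, giving a w with zR^0w and yR^3w.
First-order correspondent: ∀x ∀z (xR²z → ∃w (xR³w ∧ z = w)).

∀x ∀z (xR²z → ∃w (xR³w ∧ z = w))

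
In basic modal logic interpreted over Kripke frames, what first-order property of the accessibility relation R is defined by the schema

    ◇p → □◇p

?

the Euclidean property

Suppose ◇p→□◇p is valid. Take Rxy, Rxz and set V(p)={y}. Then ◇p at x, so □◇p at x, so ◇p at z, so some w with Rzw has p; w=y, i.e. Rzy. By symmetry of the argument, Ryz.
The converse is a direct semantic check.
So the correspondent is the Euclidean property.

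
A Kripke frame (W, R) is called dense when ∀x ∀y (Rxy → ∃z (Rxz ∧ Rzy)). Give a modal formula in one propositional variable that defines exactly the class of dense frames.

□□q → □q

The condition is density. The C4 schema □□q → □q defines it.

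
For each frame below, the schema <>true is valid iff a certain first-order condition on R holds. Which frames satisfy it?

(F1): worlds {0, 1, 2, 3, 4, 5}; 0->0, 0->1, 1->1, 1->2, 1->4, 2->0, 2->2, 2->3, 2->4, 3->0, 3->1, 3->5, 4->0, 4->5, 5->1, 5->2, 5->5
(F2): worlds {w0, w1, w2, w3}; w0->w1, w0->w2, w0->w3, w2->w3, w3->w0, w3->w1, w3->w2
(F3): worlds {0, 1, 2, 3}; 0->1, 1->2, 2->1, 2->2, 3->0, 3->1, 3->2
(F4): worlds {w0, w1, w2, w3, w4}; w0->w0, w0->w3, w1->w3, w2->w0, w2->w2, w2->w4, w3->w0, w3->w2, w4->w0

(F1), (F3), (F4)

This is the axiom for seriality; its first-order frame correspondent is forall x exists y Rxy.
(F1): holds.
(F2): fails — world w1 has no successor.
(F3): holds.
(F4): holds.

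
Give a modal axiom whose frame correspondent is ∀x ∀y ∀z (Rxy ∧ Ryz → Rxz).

□r → □□r

The condition is transitivity. The 4 schema □r → □□r defines it.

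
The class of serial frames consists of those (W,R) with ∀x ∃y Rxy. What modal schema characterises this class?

This is seriality; the standard corresponding axiom is D: □r → ◇r.
Suppose □r→◇r is valid. At any x set V(r)=W. Then □r at x, so ◇r at x, so x has a successor.

□r → ◇r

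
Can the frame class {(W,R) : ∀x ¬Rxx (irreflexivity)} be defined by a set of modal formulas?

Any modally definable frame class is closed under surjective bounded morphisms.
The 3-cycle (worlds a,b,c with a→b→c→a) is irreflexive, and the map sending every world to a single reflexive point • is a surjective bounded morphism (forth: every edge maps to (•,•); back: every world has a successor). So any modal formula valid on the 3-cycle is also valid on the reflexive point, which is not irreflexive.
So the class is not modally definable.

Not modally definable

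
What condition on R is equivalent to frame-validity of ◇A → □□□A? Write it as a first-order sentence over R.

∀x ∀y ∀z ((xRy ∧ xR³z) → ∃w (y = w ∧ z = w))

This is a Sahlqvist (Geach-type) schema ◇^1□^0A → □^3◇^0A.
First-order correspondent: ∀x ∀y ∀z ((xRy ∧ xR³z) → ∃w (y = w ∧ z = w)).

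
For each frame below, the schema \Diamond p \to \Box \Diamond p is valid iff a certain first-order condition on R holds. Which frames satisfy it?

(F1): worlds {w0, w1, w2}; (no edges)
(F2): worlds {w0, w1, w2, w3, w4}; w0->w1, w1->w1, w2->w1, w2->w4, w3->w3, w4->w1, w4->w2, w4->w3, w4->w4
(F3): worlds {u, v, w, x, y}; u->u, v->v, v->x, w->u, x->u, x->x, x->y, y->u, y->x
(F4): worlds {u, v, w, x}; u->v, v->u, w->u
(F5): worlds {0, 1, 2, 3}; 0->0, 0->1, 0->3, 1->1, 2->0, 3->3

The schema corresponds to the Euclidean property: \forall x \forall y \forall z (Rxy \wedge Rxz \to Ryz).
(F1): satisfies the condition.
(F2): fails — Rw2w1 and Rw2w4 but not Rw1w4.
(F3): fails — Rvx and Rvv but not Rxv.
(F4): fails — Ruv and Ruv but not Rvv.
(F5): fails — R01 and R00 but not R10.

(F1)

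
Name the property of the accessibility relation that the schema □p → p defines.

reflexivity

This is the T axiom.
Its frame correspondent is reflexivity — ∀x Rxx.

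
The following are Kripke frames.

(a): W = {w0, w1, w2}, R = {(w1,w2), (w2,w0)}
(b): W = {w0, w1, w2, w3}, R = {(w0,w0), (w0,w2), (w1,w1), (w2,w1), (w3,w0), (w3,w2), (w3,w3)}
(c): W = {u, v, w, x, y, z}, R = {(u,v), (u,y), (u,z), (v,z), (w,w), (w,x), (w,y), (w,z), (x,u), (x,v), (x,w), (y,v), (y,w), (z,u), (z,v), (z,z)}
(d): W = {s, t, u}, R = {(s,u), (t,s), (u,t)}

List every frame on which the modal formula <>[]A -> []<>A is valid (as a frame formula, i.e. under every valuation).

This is the axiom for convergence; its first-order frame correspondent is forall x forall y forall z (Rxy & Rxz -> exists w (Ryw & Rzw)).
(a): fails — Rw2w0 and Rw2w0 but w0 and w0 have no common successor.
(b): fails — Rw0w2 and Rw0w0 but w2 and w0 have no common successor.
(c): fails — Ruv and Ruy but v and y have no common successor.
(d): holds.

(d)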